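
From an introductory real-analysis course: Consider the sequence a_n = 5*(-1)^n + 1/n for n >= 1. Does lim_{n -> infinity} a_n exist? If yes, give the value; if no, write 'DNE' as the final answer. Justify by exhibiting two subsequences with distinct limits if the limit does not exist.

Examine the behaviour of a_n along subsequences.
a_{2k} = 5 + 1/(2k) -> 5. a_{2k+1} = -5 + 1/(2k+1) -> -5.
Since these two subsequential limits are 5 and -5, distinct, the full sequence cannot converge (a convergent sequence has all subsequences tending to the same limit). So lim a_n does not exist.

DNE


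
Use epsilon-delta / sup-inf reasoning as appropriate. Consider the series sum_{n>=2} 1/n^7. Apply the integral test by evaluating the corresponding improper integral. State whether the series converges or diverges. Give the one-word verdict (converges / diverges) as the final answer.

Let f(x) = x^(-7). Then f is positive, continuous, and decreasing on [2, infinity), so the integral test applies.
Compute the improper integral int_{2}^infinity f(x) dx:
  antiderivative F(x) = -1/(6*x^6).
  As x -> infinity, F(x) -> 0 (since p = 7 > 1).
  So int = F(infinity) - F(2) = 0 - (-1/384) = 1/384.
  Finite, so by the integral test, the series converges.

converges


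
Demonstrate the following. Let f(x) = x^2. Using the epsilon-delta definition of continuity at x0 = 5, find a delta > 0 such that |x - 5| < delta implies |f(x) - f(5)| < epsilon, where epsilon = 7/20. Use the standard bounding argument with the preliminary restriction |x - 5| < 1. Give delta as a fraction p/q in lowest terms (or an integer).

Factor: |x^2 - (5)^2| = |x - 5| * |x + 5|.
Impose |x - 5| < 1 first. Then |x + 5| = |(x - 5) + 2*(5)| <= |x - 5| + 2*|5| < 1 + 10 = 11.
So |x^2 - (5)^2| < delta * 11.
We need delta * 11 <= 7/20, i.e. delta <= 7/20/11 = 7/220.
Since 7/220 < 1, this is tighter than 1; take delta = 7/220.
So delta = 7/220 works.

7/220


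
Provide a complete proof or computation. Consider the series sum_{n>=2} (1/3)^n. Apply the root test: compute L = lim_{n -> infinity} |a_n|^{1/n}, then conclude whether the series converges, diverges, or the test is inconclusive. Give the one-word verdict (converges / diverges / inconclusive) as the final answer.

Let a_n denote the general term. Form |a_n|^(1/n) and simplify:
|a_n|^(1/n) = 1/3
Take the limit as n -> infinity: L = 1/3.
Since L = 1/3 < 1, the root test implies convergence.

converges


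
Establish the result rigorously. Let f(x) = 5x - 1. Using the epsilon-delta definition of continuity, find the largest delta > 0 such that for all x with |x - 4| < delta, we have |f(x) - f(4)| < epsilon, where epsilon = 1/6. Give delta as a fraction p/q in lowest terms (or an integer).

We compute f(4) = 5*(4) - 1 = 19.
|f(x) - f(4)| = |5x - 1 - (19)| = |5(x - 4)| = 5|x - 4|.
We need 5|x - 4| < 1/6, i.e. |x - 4| < 1/6 / 5 = 1/30.
So any delta <= 1/30 works. Conversely, if delta > 1/30, then x = 4 + 1/30 satisfies |x - 4| = 1/30 < delta but |f(x) - f(4)| = 5 * 1/30 = 1/6, which is not < 1/6; so no larger delta works.
Hence the largest such delta is 1/30.

1/30


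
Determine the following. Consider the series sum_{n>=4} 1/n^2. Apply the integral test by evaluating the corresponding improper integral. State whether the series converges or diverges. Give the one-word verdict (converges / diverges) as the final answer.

Let f(x) = x^(-2). Then f is positive, continuous, and decreasing on [4, infinity), so the integral test applies.
Compute the improper integral int_{4}^infinity f(x) dx:
  antiderivative F(x) = -1/x.
  As x -> infinity, F(x) -> 0 (since p = 2 > 1).
  So int = F(infinity) - F(4) = 0 - (-1/4) = 1/4.
  Finite, so by the integral test, the series converges.

converges


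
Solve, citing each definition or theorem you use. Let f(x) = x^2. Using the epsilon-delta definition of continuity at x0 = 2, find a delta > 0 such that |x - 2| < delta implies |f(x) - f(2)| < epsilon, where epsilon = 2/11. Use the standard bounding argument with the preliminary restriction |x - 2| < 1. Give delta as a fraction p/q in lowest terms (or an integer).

Factor: |x^2 - (2)^2| = |x - 2| * |x + 2|.
Impose |x - 2| < 1 first. Then |x + 2| = |(x - 2) + 2*(2)| <= |x - 2| + 2*|2| < 1 + 4 = 5.
So |x^2 - (2)^2| < delta * 5.
We need delta * 5 <= 2/11, i.e. delta <= 2/11/5 = 2/55.
Since 2/55 < 1, this is tighter than 1; take delta = 2/55.
So delta = 2/55 works.

2/55


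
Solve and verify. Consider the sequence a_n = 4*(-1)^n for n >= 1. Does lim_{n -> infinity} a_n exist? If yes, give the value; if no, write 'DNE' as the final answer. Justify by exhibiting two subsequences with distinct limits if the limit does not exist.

Examine the behaviour of a_n along subsequences.
Even-n subsequence a_{2k} = 4 -> 4. Odd-n subsequence a_{2k+1} = -4 -> -4.
Since these two subsequential limits are 4 and -4, distinct, the full sequence cannot converge (a convergent sequence has all subsequences tending to the same limit). So lim a_n does not exist.

DNE


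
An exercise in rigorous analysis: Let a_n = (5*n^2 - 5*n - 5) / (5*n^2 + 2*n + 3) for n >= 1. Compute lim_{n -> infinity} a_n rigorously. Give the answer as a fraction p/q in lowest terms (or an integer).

Divide numerator and denominator by n^2, the highest power:
numerator / n^2 = 5 - 5/n - 5/n^2
denominator / n^2 = 5 + 2/n + 3/n^2
As n -> infinity, all terms of the form c/n^k (k >= 1) tend to 0.
So numerator / n^2 -> 5 and denominator / n^2 -> 5.
Therefore lim a_n = 1.

1


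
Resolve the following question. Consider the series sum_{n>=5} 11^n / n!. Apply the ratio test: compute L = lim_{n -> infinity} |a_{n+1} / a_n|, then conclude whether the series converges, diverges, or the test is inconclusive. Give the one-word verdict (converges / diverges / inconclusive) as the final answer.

Let a_n denote the general term. Form the ratio a_{n+1}/a_n and simplify:
a_{n+1}/a_n = 11/(n + 1)
Take the limit as n -> infinity: L = 0.
Since L = 0 < 1, the ratio test implies the series converges.

converges


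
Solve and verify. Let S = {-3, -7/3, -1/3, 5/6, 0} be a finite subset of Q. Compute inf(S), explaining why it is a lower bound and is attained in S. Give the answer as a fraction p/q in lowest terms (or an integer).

S is finite, so inf(S) = min(S).
Sorted increasing:
-3, -7/3, -1/3, 0, 5/6
The extremum is -3.
For every x in S, x >= -3. And -3 is in S, so it is attained.
Therefore inf(S) = -3.

-3


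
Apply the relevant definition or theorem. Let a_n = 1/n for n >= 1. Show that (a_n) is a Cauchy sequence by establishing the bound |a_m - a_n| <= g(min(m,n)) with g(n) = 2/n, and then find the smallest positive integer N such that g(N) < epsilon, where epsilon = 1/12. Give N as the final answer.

For any m, n >= 1, by the triangle inequality:
|a_m - a_n| = |1/m - 1/n| <= 1/m + 1/n <= 2/min(m,n).
So g(n) = 2/n bounds the Cauchy difference. Since g(n) -> 0, (a_n) is Cauchy.
Now solve g(N) < 1/12: 2/N < 1/12 <=> N > 2 / (1/12) = 24.
The smallest integer strictly greater than 24 is N = 25.
Check: g(25) = 2/25 = 2/25 < 1/12; g(24) = 1/12 >= 1/12. So N = 25.

25


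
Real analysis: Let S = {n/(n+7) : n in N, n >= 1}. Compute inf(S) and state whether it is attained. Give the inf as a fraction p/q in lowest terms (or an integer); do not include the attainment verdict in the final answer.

Analysis:
- Values: 1/8, 2/9, 3/10, 4/11, ... strictly increasing.
- Minimum is 1/8 (n=1); inf = 1/8 (attained).
- n/(n+7) = 1 - 7/(n+7) -> 1 from below as n -> infinity, and never equals 1.
- So sup = 1 (not attained).
Conclusion: inf(S) = 1/8, attained in S.

1/8


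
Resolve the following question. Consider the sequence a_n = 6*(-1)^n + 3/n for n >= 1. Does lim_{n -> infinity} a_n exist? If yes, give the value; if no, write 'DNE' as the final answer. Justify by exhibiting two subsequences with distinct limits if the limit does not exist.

Examine the behaviour of a_n along subsequences.
a_{2k} = 6 + 3/(2k) -> 6. a_{2k+1} = -6 + 3/(2k+1) -> -6.
Since these two subsequential limits are 6 and -6, distinct, the full sequence cannot converge (a convergent sequence has all subsequences tending to the same limit). So lim a_n does not exist.

DNE


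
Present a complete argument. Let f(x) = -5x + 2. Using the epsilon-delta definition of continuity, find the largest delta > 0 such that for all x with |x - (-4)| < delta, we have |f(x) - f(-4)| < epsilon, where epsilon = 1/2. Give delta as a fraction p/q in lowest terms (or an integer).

We compute f(-4) = -5*(-4) + 2 = 22.
|f(x) - f(-4)| = |-5x + 2 - (22)| = |-5(x - (-4))| = 5|x - (-4)|.
We need 5|x - (-4)| < 1/2, i.e. |x - (-4)| < 1/2 / 5 = 1/10.
So any delta <= 1/10 works. Conversely, if delta > 1/10, then x = -4 + 1/10 satisfies |x - (-4)| = 1/10 < delta but |f(x) - f(-4)| = 5 * 1/10 = 1/2, which is not < 1/2; so no larger delta works.
Hence the largest such delta is 1/10.

1/10


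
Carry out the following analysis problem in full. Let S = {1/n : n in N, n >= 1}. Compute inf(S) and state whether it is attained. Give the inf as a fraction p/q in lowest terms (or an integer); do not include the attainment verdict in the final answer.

Analysis:
- Values: 1, 1/2, 1/3, 1/4, ... strictly decreasing.
- The maximum is 1 (n=1); sup = 1 (attained).
- The set is bounded below by 0; 1/n -> 0 so 0 is the greatest lower bound.
- 0 is not in the set, so inf = 0 is not attained.
Conclusion: inf(S) = 0, not attained in S.

0


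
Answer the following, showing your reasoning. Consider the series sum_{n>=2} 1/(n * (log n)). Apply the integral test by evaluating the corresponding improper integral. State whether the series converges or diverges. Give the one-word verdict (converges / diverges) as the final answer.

Let f(x) = 1/(x*log(x)). Then f is positive, continuous, and decreasing on [2, infinity), so the integral test applies.
Compute the improper integral int_{2}^infinity f(x) dx:
  antiderivative F(x) = log(log(x)).
  F(x) = log(log(x)) -> infinity as x -> infinity. The integral diverges, so by the integral test, the series diverges.

diverges


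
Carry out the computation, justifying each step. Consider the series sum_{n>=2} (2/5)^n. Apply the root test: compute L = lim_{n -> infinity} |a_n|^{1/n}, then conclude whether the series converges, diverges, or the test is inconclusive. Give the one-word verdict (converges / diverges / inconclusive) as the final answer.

Let a_n denote the general term. Form |a_n|^(1/n) and simplify:
|a_n|^(1/n) = 2/5
Take the limit as n -> infinity: L = 2/5.
Since L = 2/5 < 1, the root test implies convergence.

converges


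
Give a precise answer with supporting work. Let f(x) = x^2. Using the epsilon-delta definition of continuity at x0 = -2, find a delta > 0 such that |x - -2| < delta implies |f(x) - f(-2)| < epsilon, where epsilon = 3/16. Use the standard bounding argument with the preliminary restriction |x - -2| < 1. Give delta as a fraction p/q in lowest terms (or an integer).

Factor: |x^2 - (-2)^2| = |x - -2| * |x + -2|.
Impose |x - -2| < 1 first. Then |x + -2| = |(x - -2) + 2*(-2)| <= |x - -2| + 2*|-2| < 1 + 4 = 5.
So |x^2 - (-2)^2| < delta * 5.
We need delta * 5 <= 3/16, i.e. delta <= 3/16/5 = 3/80.
Since 3/80 < 1, this is tighter than 1; take delta = 3/80.
So delta = 3/80 works.

3/80


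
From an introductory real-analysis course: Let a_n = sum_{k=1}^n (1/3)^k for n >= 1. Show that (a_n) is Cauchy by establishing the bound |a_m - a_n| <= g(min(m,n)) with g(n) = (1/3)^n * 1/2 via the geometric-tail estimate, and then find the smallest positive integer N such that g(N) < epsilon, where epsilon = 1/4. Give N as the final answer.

For m > n >= 1: |a_m - a_n| = sum_{k=n+1}^m (1/3)^k < sum_{k=n+1}^infinity (1/3)^k = (1/3)^(n+1) / (1 - 1/3) = (1/3)^n * (1/3) * (3/2) = (1/3)^n * 1/2.
So g(n) = (1/3)^n / 2. Since g(n) -> 0, (a_n) is Cauchy.
Now solve g(N) < 1/4: (1/3)^N / 2 < 1/4 <=> 3^N > 1 / (2 * 1/4) = 2.
Check powers of 3: 3^0 = 1 <= 2, 3^1 = 3 > 2.
So the smallest such N is 1. Check: g(1) = 1/(2 * 3) = 1/6 < 1/4.

1


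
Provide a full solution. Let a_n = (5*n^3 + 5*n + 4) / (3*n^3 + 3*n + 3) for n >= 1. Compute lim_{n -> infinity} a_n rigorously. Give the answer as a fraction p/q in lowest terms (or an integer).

Divide numerator and denominator by n^3, the highest power:
numerator / n^3 = 5 + 5/n^2 + 4/n^3
denominator / n^3 = 3 + 3/n^2 + 3/n^3
As n -> infinity, all terms of the form c/n^k (k >= 1) tend to 0.
So numerator / n^3 -> 5 and denominator / n^3 -> 3.
Therefore lim a_n = 5/3.

5/3


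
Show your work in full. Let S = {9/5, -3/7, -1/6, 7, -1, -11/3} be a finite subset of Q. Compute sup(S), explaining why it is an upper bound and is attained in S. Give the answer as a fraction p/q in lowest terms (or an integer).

S is finite, so sup(S) = max(S).
Sorted decreasing:
7, 9/5, -1/6, -3/7, -1, -11/3
The extremum is 7.
For every x in S, x <= 7. And 7 is in S, so it is attained.
Therefore sup(S) = 7.

7


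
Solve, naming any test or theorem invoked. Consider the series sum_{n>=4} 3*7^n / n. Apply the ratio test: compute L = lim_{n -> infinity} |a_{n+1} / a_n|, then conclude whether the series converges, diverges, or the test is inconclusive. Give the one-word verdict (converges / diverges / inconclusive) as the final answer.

Let a_n denote the general term. Form the ratio a_{n+1}/a_n and simplify:
a_{n+1}/a_n = 7*n/(n + 1)
Take the limit as n -> infinity: L = 7.
Since L = 7 > 1 (or L = infinity), the ratio test implies the series diverges.

diverges


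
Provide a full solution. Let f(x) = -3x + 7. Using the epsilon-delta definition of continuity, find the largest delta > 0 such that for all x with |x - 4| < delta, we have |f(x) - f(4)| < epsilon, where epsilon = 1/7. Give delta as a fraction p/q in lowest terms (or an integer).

We compute f(4) = -3*(4) + 7 = -5.
|f(x) - f(4)| = |-3x + 7 - (-5)| = |-3(x - 4)| = 3|x - 4|.
We need 3|x - 4| < 1/7, i.e. |x - 4| < 1/7 / 3 = 1/21.
So any delta <= 1/21 works. Conversely, if delta > 1/21, then x = 4 + 1/21 satisfies |x - 4| = 1/21 < delta but |f(x) - f(4)| = 3 * 1/21 = 1/7, which is not < 1/7; so no larger delta works.
Hence the largest such delta is 1/21.

1/21


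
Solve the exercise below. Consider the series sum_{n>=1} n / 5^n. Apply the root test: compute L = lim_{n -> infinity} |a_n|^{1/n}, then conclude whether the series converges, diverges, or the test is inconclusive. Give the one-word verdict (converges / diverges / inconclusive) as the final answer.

Let a_n denote the general term. Form |a_n|^(1/n) and simplify:
|a_n|^(1/n) = n^(1/n)/5
Take the limit as n -> infinity: L = 1/5.
Since L = 1/5 < 1, the root test implies convergence.

converges


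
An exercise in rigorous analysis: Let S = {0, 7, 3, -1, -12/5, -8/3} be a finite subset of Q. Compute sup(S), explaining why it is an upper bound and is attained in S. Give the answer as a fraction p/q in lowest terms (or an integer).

S is finite, so sup(S) = max(S).
Sorted decreasing:
7, 3, 0, -1, -12/5, -8/3
The extremum is 7.
For every x in S, x <= 7. And 7 is in S, so it is attained.
Therefore sup(S) = 7.

7


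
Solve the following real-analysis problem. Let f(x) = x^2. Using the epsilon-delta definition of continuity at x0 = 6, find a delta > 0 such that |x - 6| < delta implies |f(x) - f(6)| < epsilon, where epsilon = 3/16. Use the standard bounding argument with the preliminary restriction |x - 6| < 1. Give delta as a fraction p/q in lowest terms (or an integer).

Factor: |x^2 - (6)^2| = |x - 6| * |x + 6|.
Impose |x - 6| < 1 first. Then |x + 6| = |(x - 6) + 2*(6)| <= |x - 6| + 2*|6| < 1 + 12 = 13.
So |x^2 - (6)^2| < delta * 13.
We need delta * 13 <= 3/16, i.e. delta <= 3/16/13 = 3/208.
Since 3/208 < 1, this is tighter than 1; take delta = 3/208.
So delta = 3/208 works.

3/208


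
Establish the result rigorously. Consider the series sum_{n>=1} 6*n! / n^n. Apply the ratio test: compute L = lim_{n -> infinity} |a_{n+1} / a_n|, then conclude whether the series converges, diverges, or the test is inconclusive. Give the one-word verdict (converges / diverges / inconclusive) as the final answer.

Let a_n denote the general term. Form the ratio a_{n+1}/a_n and simplify:
a_{n+1}/a_n = (n/(n + 1))^n
Take the limit as n -> infinity: L = exp(-1).
Since L = exp(-1) < 1, the ratio test implies the series converges.

converges


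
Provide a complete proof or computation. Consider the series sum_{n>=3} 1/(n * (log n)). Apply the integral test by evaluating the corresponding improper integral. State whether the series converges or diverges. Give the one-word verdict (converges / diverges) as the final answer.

Let f(x) = 1/(x*log(x)). Then f is positive, continuous, and decreasing on [3, infinity), so the integral test applies.
Compute the improper integral int_{3}^infinity f(x) dx:
  antiderivative F(x) = log(log(x)).
  F(x) = log(log(x)) -> infinity as x -> infinity. The integral diverges, so by the integral test, the series diverges.

diverges


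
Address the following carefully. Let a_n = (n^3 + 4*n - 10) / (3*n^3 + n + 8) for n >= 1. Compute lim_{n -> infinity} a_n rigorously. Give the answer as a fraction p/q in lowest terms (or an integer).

Divide numerator and denominator by n^3, the highest power:
numerator / n^3 = 1 + 4/n^2 - 10/n^3
denominator / n^3 = 3 + n^(-2) + 8/n^3
As n -> infinity, all terms of the form c/n^k (k >= 1) tend to 0.
So numerator / n^3 -> 1 and denominator / n^3 -> 3.
Therefore lim a_n = 1/3.

1/3


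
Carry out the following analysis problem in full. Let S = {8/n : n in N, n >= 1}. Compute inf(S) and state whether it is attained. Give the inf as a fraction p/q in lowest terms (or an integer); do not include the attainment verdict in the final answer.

Analysis:
- Values: 8, 4, 8/3, 2, ... strictly decreasing.
- The maximum is 8 (n=1); sup = 8 (attained).
- The set is bounded below by 0; 8/n -> 0 so 0 is the greatest lower bound.
- 0 is not in the set, so inf = 0 is not attained.
Conclusion: inf(S) = 0, not attained in S.

0


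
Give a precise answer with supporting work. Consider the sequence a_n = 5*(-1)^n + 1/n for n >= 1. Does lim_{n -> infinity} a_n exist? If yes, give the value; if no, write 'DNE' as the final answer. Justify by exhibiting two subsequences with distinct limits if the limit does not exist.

Examine the behaviour of a_n along subsequences.
a_{2k} = 5 + 1/(2k) -> 5. a_{2k+1} = -5 + 1/(2k+1) -> -5.
Since these two subsequential limits are 5 and -5, distinct, the full sequence cannot converge (a convergent sequence has all subsequences tending to the same limit). So lim a_n does not exist.

DNE


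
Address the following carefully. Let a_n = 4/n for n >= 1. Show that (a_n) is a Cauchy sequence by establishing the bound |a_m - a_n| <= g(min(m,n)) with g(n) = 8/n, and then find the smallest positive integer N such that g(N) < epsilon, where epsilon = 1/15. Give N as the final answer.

For any m, n >= 1, by the triangle inequality:
|a_m - a_n| = |4/m - 4/n| <= 4*1/m + 4*1/n <= 8/min(m,n).
So g(n) = 8/n bounds the Cauchy difference. Since g(n) -> 0, (a_n) is Cauchy.
Now solve g(N) < 1/15: 8/N < 1/15 <=> N > 8 / (1/15) = 120.
The smallest integer strictly greater than 120 is N = 121.
Check: g(121) = 8/121 = 8/121 < 1/15; g(120) = 1/15 >= 1/15. So N = 121.

121


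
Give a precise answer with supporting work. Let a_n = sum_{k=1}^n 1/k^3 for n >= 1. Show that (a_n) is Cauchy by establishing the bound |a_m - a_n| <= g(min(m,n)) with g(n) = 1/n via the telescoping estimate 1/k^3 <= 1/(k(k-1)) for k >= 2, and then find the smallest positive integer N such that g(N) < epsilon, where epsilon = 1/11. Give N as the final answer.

For m > n >= 1: |a_m - a_n| = sum_{k=n+1}^m 1/k^3.
Use 1/k^3 <= 1/(k(k-1)) = 1/(k-1) - 1/k for k >= 2 (which holds since k^3 >= k^2 >= k(k-1) for k >= 2):
sum_{k=n+1}^m 1/k^3 <= sum_{k=n+1}^m (1/(k-1) - 1/k) = 1/n - 1/m <= 1/n.
By symmetry the same bound holds with n,m swapped, so |a_m - a_n| <= 1/min(m,n) = g(min(m,n)). Since g(n) -> 0, (a_n) is Cauchy.
Now solve g(N) < 1/11: 1/N < 1/11 <=> N > 1/(1/11) = 11.
The smallest integer strictly greater than 11 is N = 12.
Check: g(12) = 1/12 < 1/11; g(11) = 1/11 >= 1/11. So N = 12.

12


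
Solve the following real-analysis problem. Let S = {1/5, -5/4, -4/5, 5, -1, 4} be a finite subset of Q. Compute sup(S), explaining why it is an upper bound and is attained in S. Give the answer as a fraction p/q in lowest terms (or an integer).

S is finite, so sup(S) = max(S).
Sorted decreasing:
5, 4, 1/5, -4/5, -1, -5/4
The extremum is 5.
For every x in S, x <= 5. And 5 is in S, so it is attained.
Therefore sup(S) = 5.

5


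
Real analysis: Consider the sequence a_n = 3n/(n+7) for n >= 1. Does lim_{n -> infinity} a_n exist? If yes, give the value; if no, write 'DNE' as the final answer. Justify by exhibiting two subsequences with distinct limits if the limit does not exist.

Examine the behaviour of a_n along subsequences.
Even-n subsequence a_{2k} = 3(2k)/(2k+7) -> 3. Odd-n subsequence a_{2k+1} = 3(2k+1)/(2k+8) -> 3. Both tend to 3, which suggests the limit is 3; verify directly.
|a_n - 3| = |3n - 3(n+7)| / (n+7) = 21/(n+7) < 21/n for every n >= 1.
Given epsilon > 0, choose a positive integer N > 21/epsilon. Then for all n >= N, |a_n - 3| < 21/n <= 21/N < epsilon.
So by the definition of the limit, lim a_n exists and equals 3.

3


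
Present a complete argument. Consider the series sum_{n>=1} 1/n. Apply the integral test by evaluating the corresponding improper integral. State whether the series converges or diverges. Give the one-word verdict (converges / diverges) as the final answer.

Let f(x) = 1/x. Then f is positive, continuous, and decreasing on [1, infinity), so the integral test applies.
Compute the improper integral int_{1}^infinity f(x) dx:
  antiderivative F(x) = log(x).
  As x -> infinity, log(x) -> infinity.
  So int = infinity - log(1) = infinity. By the integral test, the series diverges.

diverges


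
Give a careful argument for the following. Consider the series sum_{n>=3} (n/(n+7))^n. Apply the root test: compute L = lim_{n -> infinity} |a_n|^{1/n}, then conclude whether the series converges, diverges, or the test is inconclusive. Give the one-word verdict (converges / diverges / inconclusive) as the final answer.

Let a_n denote the general term. Form |a_n|^(1/n) and simplify:
|a_n|^(1/n) = n/(n + 7)
Take the limit as n -> infinity: L = 1.
Since L = 1, the root test is inconclusive. (In fact a_n = (n/(n+7))^n -> e^(-7) != 0, so the nth-term test shows divergence; but the root test itself gives no conclusion.)

inconclusive


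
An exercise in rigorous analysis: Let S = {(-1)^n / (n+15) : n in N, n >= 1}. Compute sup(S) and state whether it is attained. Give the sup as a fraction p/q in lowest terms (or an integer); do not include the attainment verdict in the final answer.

Analysis:
- Values: -1/16, 1/17, -1/18, 1/19, -1/20, ...
- Positive terms (even n): 1/(2+15), 1/(4+15), ... decreasing -> max = 1/17 (n=2).
- Negative terms (odd n): -1/(1+15), -1/(3+15), ... increasing -> min = -1/16 (n=1).
- So sup = 1/17 (attained at n=2); inf = -1/16 (attained at n=1).
Conclusion: sup(S) = 1/17, attained in S.

1/17


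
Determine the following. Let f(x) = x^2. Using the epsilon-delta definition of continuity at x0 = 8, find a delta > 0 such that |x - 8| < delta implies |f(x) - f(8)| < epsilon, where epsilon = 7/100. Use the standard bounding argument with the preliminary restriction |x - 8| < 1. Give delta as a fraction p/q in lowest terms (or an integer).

Factor: |x^2 - (8)^2| = |x - 8| * |x + 8|.
Impose |x - 8| < 1 first. Then |x + 8| = |(x - 8) + 2*(8)| <= |x - 8| + 2*|8| < 1 + 16 = 17.
So |x^2 - (8)^2| < delta * 17.
We need delta * 17 <= 7/100, i.e. delta <= 7/100/17 = 7/1700.
Since 7/1700 < 1, this is tighter than 1; take delta = 7/1700.
So delta = 7/1700 works.

7/1700


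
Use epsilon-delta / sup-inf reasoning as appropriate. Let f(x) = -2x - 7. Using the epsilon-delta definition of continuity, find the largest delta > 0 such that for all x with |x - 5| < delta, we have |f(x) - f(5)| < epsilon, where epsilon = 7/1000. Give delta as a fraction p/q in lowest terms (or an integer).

We compute f(5) = -2*(5) - 7 = -17.
|f(x) - f(5)| = |-2x - 7 - (-17)| = |-2(x - 5)| = 2|x - 5|.
We need 2|x - 5| < 7/1000, i.e. |x - 5| < 7/1000 / 2 = 7/2000.
So any delta <= 7/2000 works. Conversely, if delta > 7/2000, then x = 5 + 7/2000 satisfies |x - 5| = 7/2000 < delta but |f(x) - f(5)| = 2 * 7/2000 = 7/1000, which is not < 7/1000; so no larger delta works.
Hence the largest such delta is 7/2000.

7/2000


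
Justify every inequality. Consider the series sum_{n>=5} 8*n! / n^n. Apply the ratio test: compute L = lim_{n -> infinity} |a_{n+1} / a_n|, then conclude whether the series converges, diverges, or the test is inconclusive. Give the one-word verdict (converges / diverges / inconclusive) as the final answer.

Let a_n denote the general term. Form the ratio a_{n+1}/a_n and simplify:
a_{n+1}/a_n = (n/(n + 1))^n
Take the limit as n -> infinity: L = exp(-1).
Since L = exp(-1) < 1, the ratio test implies the series converges.

converges


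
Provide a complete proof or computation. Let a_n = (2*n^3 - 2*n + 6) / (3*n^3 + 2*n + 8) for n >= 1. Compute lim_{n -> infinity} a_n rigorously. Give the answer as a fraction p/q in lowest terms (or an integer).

Divide numerator and denominator by n^3, the highest power:
numerator / n^3 = 2 - 2/n^2 + 6/n^3
denominator / n^3 = 3 + 2/n^2 + 8/n^3
As n -> infinity, all terms of the form c/n^k (k >= 1) tend to 0.
So numerator / n^3 -> 2 and denominator / n^3 -> 3.
Therefore lim a_n = 2/3.

2/3


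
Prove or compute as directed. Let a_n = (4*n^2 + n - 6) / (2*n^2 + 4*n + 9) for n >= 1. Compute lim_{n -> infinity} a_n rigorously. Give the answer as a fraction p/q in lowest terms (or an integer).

Divide numerator and denominator by n^2, the highest power:
numerator / n^2 = 4 + 1/n - 6/n^2
denominator / n^2 = 2 + 4/n + 9/n^2
As n -> infinity, all terms of the form c/n^k (k >= 1) tend to 0.
So numerator / n^2 -> 4 and denominator / n^2 -> 2.
Therefore lim a_n = 2.

2


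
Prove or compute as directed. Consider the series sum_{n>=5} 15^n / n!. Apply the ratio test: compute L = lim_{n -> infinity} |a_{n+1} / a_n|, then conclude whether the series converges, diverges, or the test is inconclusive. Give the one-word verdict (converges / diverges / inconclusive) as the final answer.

Let a_n denote the general term. Form the ratio a_{n+1}/a_n and simplify:
a_{n+1}/a_n = 15/(n + 1)
Take the limit as n -> infinity: L = 0.
Since L = 0 < 1, the ratio test implies the series converges.

converges


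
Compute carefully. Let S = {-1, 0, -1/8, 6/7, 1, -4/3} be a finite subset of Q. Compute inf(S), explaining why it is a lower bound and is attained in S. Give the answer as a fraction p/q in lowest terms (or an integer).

S is finite, so inf(S) = min(S).
Sorted increasing:
-4/3, -1, -1/8, 0, 6/7, 1
The extremum is -4/3.
For every x in S, x >= -4/3. And -4/3 is in S, so it is attained.
Therefore inf(S) = -4/3.

-4/3


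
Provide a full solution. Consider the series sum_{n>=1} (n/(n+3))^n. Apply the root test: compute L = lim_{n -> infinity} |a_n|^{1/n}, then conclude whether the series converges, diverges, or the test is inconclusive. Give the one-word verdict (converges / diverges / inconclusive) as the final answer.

Let a_n denote the general term. Form |a_n|^(1/n) and simplify:
|a_n|^(1/n) = n/(n + 3)
Take the limit as n -> infinity: L = 1.
Since L = 1, the root test is inconclusive. (In fact a_n = (n/(n+3))^n -> e^(-3) != 0, so the nth-term test shows divergence; but the root test itself gives no conclusion.)

inconclusive


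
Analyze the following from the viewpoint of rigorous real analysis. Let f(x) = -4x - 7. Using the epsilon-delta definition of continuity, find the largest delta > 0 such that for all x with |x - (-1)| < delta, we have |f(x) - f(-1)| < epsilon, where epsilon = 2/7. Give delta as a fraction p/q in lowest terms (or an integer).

We compute f(-1) = -4*(-1) - 7 = -3.
|f(x) - f(-1)| = |-4x - 7 - (-3)| = |-4(x - (-1))| = 4|x - (-1)|.
We need 4|x - (-1)| < 2/7, i.e. |x - (-1)| < 2/7 / 4 = 1/14.
So any delta <= 1/14 works. Conversely, if delta > 1/14, then x = -1 + 1/14 satisfies |x - (-1)| = 1/14 < delta but |f(x) - f(-1)| = 4 * 1/14 = 2/7, which is not < 2/7; so no larger delta works.
Hence the largest such delta is 1/14.

1/14


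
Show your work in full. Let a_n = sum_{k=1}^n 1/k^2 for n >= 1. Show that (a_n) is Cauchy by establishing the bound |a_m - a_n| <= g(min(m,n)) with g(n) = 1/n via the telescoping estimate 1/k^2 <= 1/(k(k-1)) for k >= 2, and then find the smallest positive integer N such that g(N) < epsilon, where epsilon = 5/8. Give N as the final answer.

For m > n >= 1: |a_m - a_n| = sum_{k=n+1}^m 1/k^2.
Use 1/k^2 <= 1/(k(k-1)) = 1/(k-1) - 1/k for k >= 2:
sum_{k=n+1}^m 1/k^2 <= sum_{k=n+1}^m (1/(k-1) - 1/k) = 1/n - 1/m <= 1/n.
By symmetry the same bound holds with n,m swapped, so |a_m - a_n| <= 1/min(m,n) = g(min(m,n)). Since g(n) -> 0, (a_n) is Cauchy.
Now solve g(N) < 5/8: 1/N < 5/8 <=> N > 1/(5/8) = 8/5.
The smallest integer strictly greater than 8/5 is N = 2.
Check: g(2) = 1/2 < 5/8; g(1) = 1/1 >= 5/8. So N = 2.

2


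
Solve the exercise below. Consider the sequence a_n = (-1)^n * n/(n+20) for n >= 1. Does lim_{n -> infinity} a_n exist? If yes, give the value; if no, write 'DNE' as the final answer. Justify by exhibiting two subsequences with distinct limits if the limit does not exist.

Examine the behaviour of a_n along subsequences.
a_{2k} = 2k/(2k+20) -> 1. a_{2k+1} = -(2k+1)/(2k+21) -> -1.
Since these two subsequential limits are 1 and -1, distinct, the full sequence cannot converge (a convergent sequence has all subsequences tending to the same limit). So lim a_n does not exist.

DNE


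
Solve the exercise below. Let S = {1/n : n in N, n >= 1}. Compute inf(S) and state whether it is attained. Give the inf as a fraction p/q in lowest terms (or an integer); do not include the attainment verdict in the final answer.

Analysis:
- Values: 1, 1/2, 1/3, 1/4, ... strictly decreasing.
- The maximum is 1 (n=1); sup = 1 (attained).
- The set is bounded below by 0; 1/n -> 0 so 0 is the greatest lower bound.
- 0 is not in the set, so inf = 0 is not attained.
Conclusion: inf(S) = 0, not attained in S.

0


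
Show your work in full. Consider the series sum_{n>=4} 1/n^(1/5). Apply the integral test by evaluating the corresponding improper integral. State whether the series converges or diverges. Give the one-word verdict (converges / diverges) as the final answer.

Let f(x) = x^(-1/5). Then f is positive, continuous, and decreasing on [4, infinity), so the integral test applies.
Compute the improper integral int_{4}^infinity f(x) dx:
  antiderivative F(x) = 5*x^(4/5)/4.
  As x -> infinity, F(x) -> infinity (since p = 1/5 < 1).
  So the integral diverges. By the integral test, the series diverges.

diverges


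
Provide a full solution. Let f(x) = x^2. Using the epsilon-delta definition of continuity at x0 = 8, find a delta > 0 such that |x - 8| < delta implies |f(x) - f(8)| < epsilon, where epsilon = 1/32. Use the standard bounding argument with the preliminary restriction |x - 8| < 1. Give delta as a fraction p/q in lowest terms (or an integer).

Factor: |x^2 - (8)^2| = |x - 8| * |x + 8|.
Impose |x - 8| < 1 first. Then |x + 8| = |(x - 8) + 2*(8)| <= |x - 8| + 2*|8| < 1 + 16 = 17.
So |x^2 - (8)^2| < delta * 17.
We need delta * 17 <= 1/32, i.e. delta <= 1/32/17 = 1/544.
Since 1/544 < 1, this is tighter than 1; take delta = 1/544.
So delta = 1/544 works.

1/544


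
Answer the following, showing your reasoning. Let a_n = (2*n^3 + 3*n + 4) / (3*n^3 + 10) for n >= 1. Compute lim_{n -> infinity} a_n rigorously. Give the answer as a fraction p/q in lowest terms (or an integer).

Divide numerator and denominator by n^3, the highest power:
numerator / n^3 = 2 + 3/n^2 + 4/n^3
denominator / n^3 = 3 + 10/n^3
As n -> infinity, all terms of the form c/n^k (k >= 1) tend to 0.
So numerator / n^3 -> 2 and denominator / n^3 -> 3.
Therefore lim a_n = 2/3.

2/3


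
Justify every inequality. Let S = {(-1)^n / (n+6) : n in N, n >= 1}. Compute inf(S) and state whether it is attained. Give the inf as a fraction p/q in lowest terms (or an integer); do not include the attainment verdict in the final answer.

Analysis:
- Values: -1/7, 1/8, -1/9, 1/10, -1/11, ...
- Positive terms (even n): 1/(2+6), 1/(4+6), ... decreasing -> max = 1/8 (n=2).
- Negative terms (odd n): -1/(1+6), -1/(3+6), ... increasing -> min = -1/7 (n=1).
- So sup = 1/8 (attained at n=2); inf = -1/7 (attained at n=1).
Conclusion: inf(S) = -1/7, attained in S.

-1/7


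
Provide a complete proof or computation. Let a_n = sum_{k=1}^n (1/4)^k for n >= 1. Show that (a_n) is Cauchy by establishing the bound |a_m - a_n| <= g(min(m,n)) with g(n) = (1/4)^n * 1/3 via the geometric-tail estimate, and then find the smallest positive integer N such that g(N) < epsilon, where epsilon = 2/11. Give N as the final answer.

For m > n >= 1: |a_m - a_n| = sum_{k=n+1}^m (1/4)^k < sum_{k=n+1}^infinity (1/4)^k = (1/4)^(n+1) / (1 - 1/4) = (1/4)^n * (1/4) * (4/3) = (1/4)^n * 1/3.
So g(n) = (1/4)^n / 3. Since g(n) -> 0, (a_n) is Cauchy.
Now solve g(N) < 2/11: (1/4)^N / 3 < 2/11 <=> 4^N > 1 / (3 * 2/11) = 11/6.
Check powers of 4: 4^0 = 1 <= 11/6, 4^1 = 4 > 11/6.
So the smallest such N is 1. Check: g(1) = 1/(3 * 4) = 1/12 < 2/11.

1


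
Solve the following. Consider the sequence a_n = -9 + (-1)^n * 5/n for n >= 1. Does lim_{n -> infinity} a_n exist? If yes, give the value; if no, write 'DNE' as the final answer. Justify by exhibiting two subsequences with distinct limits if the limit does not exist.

Examine the behaviour of a_n along subsequences.
Even-n subsequence a_{2k} = -9 + 5/(2k) -> -9. Odd-n subsequence a_{2k+1} = -9 - 5/(2k+1) -> -9. Both tend to -9, which suggests the limit is -9; verify directly.
|a_n - (-9)| = |(-1)^n * 5/n| = 5/n for every n >= 1.
Given epsilon > 0, choose a positive integer N > 5/epsilon. Then for all n >= N, |a_n - (-9)| = 5/n <= 5/N < epsilon.
So by the definition of the limit, lim a_n exists and equals -9.

-9


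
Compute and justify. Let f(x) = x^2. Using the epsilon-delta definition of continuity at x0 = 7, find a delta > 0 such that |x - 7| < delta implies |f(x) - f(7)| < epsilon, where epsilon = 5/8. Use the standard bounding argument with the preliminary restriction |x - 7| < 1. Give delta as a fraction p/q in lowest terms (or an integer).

Factor: |x^2 - (7)^2| = |x - 7| * |x + 7|.
Impose |x - 7| < 1 first. Then |x + 7| = |(x - 7) + 2*(7)| <= |x - 7| + 2*|7| < 1 + 14 = 15.
So |x^2 - (7)^2| < delta * 15.
We need delta * 15 <= 5/8, i.e. delta <= 5/8/15 = 1/24.
Since 1/24 < 1, this is tighter than 1; take delta = 1/24.
So delta = 1/24 works.

1/24


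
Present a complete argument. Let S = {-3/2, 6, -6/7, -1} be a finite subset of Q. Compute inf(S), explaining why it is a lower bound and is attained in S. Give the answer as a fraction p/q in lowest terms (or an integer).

S is finite, so inf(S) = min(S).
Sorted increasing:
-3/2, -1, -6/7, 6
The extremum is -3/2.
For every x in S, x >= -3/2. And -3/2 is in S, so it is attained.
Therefore inf(S) = -3/2.

-3/2


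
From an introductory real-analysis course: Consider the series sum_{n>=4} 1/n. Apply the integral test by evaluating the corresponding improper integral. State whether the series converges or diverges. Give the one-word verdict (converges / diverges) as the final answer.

Let f(x) = 1/x. Then f is positive, continuous, and decreasing on [4, infinity), so the integral test applies.
Compute the improper integral int_{4}^infinity f(x) dx:
  antiderivative F(x) = log(x).
  As x -> infinity, log(x) -> infinity.
  So int = infinity - log(4) = infinity. By the integral test, the series diverges.

diverges


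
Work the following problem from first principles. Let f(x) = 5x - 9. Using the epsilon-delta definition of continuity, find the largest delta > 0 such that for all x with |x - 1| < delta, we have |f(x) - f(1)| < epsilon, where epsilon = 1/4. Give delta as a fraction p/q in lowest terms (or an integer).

We compute f(1) = 5*(1) - 9 = -4.
|f(x) - f(1)| = |5x - 9 - (-4)| = |5(x - 1)| = 5|x - 1|.
We need 5|x - 1| < 1/4, i.e. |x - 1| < 1/4 / 5 = 1/20.
So any delta <= 1/20 works. Conversely, if delta > 1/20, then x = 1 + 1/20 satisfies |x - 1| = 1/20 < delta but |f(x) - f(1)| = 5 * 1/20 = 1/4, which is not < 1/4; so no larger delta works.
Hence the largest such delta is 1/20.

1/20


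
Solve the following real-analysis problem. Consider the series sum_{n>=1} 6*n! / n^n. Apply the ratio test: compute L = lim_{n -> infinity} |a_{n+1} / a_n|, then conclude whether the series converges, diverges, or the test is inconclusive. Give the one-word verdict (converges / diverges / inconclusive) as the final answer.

Let a_n denote the general term. Form the ratio a_{n+1}/a_n and simplify:
a_{n+1}/a_n = (n/(n + 1))^n
Take the limit as n -> infinity: L = exp(-1).
Since L = exp(-1) < 1, the ratio test implies the series converges.

converges


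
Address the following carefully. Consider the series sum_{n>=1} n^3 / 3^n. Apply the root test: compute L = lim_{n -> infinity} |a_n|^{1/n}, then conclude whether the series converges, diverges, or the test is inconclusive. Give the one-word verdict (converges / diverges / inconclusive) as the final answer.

Let a_n denote the general term. Form |a_n|^(1/n) and simplify:
|a_n|^(1/n) = n^(3/n)/3
Take the limit as n -> infinity: L = 1/3.
Since L = 1/3 < 1, the root test implies convergence.

converges


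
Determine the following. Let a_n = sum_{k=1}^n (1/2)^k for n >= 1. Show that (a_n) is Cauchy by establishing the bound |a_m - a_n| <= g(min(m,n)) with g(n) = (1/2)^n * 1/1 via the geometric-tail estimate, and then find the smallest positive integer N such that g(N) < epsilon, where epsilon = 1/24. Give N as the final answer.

For m > n >= 1: |a_m - a_n| = sum_{k=n+1}^m (1/2)^k < sum_{k=n+1}^infinity (1/2)^k = (1/2)^(n+1) / (1 - 1/2) = (1/2)^n * (1/2) * (2/1) = (1/2)^n * 1/1.
So g(n) = (1/2)^n / 1. Since g(n) -> 0, (a_n) is Cauchy.
Now solve g(N) < 1/24: (1/2)^N / 1 < 1/24 <=> 2^N > 1 / (1 * 1/24) = 24.
Check powers of 2: 2^4 = 16 <= 24, 2^5 = 32 > 24.
So the smallest such N is 5. Check: g(5) = 1/(1 * 32) = 1/32 < 1/24.

5


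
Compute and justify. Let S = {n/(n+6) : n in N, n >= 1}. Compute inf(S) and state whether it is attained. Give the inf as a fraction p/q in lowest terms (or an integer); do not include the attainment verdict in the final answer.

Analysis:
- Values: 1/7, 1/4, 1/3, 2/5, ... strictly increasing.
- Minimum is 1/7 (n=1); inf = 1/7 (attained).
- n/(n+6) = 1 - 6/(n+6) -> 1 from below as n -> infinity, and never equals 1.
- So sup = 1 (not attained).
Conclusion: inf(S) = 1/7, attained in S.

1/7


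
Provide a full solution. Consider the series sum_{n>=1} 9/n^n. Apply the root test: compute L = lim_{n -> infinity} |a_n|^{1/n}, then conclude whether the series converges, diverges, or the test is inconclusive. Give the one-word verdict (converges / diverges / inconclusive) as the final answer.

Let a_n denote the general term. Form |a_n|^(1/n) and simplify:
|a_n|^(1/n) = 3^(2/n)/n
Take the limit as n -> infinity: L = 0.
Since L = 0 < 1, the root test implies convergence.

converges


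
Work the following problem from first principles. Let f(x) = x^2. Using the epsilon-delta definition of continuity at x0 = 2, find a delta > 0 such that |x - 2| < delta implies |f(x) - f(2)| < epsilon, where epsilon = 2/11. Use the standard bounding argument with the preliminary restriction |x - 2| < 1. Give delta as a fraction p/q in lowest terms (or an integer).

Factor: |x^2 - (2)^2| = |x - 2| * |x + 2|.
Impose |x - 2| < 1 first. Then |x + 2| = |(x - 2) + 2*(2)| <= |x - 2| + 2*|2| < 1 + 4 = 5.
So |x^2 - (2)^2| < delta * 5.
We need delta * 5 <= 2/11, i.e. delta <= 2/11/5 = 2/55.
Since 2/55 < 1, this is tighter than 1; take delta = 2/55.
So delta = 2/55 works.

2/55


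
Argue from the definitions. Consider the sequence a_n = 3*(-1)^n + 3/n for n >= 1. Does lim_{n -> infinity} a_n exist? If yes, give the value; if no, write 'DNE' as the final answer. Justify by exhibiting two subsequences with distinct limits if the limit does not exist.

Examine the behaviour of a_n along subsequences.
a_{2k} = 3 + 3/(2k) -> 3. a_{2k+1} = -3 + 3/(2k+1) -> -3.
Since these two subsequential limits are 3 and -3, distinct, the full sequence cannot converge (a convergent sequence has all subsequences tending to the same limit). So lim a_n does not exist.

DNE
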